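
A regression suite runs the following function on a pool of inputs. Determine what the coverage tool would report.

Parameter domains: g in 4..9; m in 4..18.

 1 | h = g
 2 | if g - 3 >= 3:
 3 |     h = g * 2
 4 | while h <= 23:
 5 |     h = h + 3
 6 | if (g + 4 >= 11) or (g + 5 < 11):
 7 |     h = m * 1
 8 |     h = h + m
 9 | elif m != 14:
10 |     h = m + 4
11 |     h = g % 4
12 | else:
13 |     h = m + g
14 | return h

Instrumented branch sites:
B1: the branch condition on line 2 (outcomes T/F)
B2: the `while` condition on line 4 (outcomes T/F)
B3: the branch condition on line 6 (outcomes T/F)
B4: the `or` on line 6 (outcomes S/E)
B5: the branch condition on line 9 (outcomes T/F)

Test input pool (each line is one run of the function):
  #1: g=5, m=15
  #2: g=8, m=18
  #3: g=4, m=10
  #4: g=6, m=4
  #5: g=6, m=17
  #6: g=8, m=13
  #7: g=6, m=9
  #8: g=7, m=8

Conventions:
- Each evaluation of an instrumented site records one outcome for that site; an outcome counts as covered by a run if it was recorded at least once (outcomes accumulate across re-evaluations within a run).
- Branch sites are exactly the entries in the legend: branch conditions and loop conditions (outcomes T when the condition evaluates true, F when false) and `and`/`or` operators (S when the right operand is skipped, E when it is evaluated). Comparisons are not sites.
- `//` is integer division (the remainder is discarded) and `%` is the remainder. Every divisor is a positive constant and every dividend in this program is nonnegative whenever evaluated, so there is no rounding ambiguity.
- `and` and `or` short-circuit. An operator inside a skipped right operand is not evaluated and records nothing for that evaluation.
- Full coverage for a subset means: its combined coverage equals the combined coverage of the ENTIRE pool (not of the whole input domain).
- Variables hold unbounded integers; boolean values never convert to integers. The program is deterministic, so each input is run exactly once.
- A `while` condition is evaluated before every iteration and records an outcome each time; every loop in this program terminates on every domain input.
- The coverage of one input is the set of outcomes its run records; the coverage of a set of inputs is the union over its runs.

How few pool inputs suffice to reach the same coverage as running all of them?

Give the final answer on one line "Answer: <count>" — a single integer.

run #1 (g=5, m=15) runs B1->F, B2->T, B2->T, B2->T, B2->T, B2->T, B2->T, B2->T, B2->F, B4->E, B3->T; records B1=F, B2=T, B2=F, B3=T, B4=E
run #2 (g=8, m=18) runs B1->T, B2->T, B2->T, B2->T, B2->F, B4->S, B3->T; records B1=T, B2=T, B2=F, B3=T, B4=S
run #3 (g=4, m=10) runs B1->F, B2->T, B2->T, B2->T, B2->T, B2->T, B2->T, B2->T, B2->F, B4->E, B3->T; records B1=F, B2=T, B2=F, B3=T, B4=E
run #4 (g=6, m=4) runs B1->T, B2->T, B2->T, B2->T, B2->T, B2->F, B4->E, B3->F, B5->T; records B1=T, B2=T, B2=F, B3=F, B4=E, B5=T
run #5 (g=6, m=17) runs B1->T, B2->T, B2->T, B2->T, B2->T, B2->F, B4->E, B3->F, B5->T; records B1=T, B2=T, B2=F, B3=F, B4=E, B5=T
run #6 (g=8, m=13) runs B1->T, B2->T, B2->T, B2->T, B2->F, B4->S, B3->T; records B1=T, B2=T, B2=F, B3=T, B4=S
run #7 (g=6, m=9) runs B1->T, B2->T, B2->T, B2->T, B2->T, B2->F, B4->E, B3->F, B5->T; records B1=T, B2=T, B2=F, B3=F, B4=E, B5=T
run #8 (g=7, m=8) runs B1->T, B2->T, B2->T, B2->T, B2->T, B2->F, B4->S, B3->T; records B1=T, B2=T, B2=F, B3=T, B4=S
pool-wide coverage (9 outcomes): B1=T, B1=F, B2=T, B2=F, B3=T, B3=F, B4=S, B4=E, B5=T
no size-1 subset reaches all 9 outcomes (best union: 6/9)
no size-2 subset reaches all 9 outcomes (best union: 8/9)
inputs {1, 2, 4} (size 3) cover everything; no size-3 subset with a lexicographically smaller index list covers all 9

Answer: 3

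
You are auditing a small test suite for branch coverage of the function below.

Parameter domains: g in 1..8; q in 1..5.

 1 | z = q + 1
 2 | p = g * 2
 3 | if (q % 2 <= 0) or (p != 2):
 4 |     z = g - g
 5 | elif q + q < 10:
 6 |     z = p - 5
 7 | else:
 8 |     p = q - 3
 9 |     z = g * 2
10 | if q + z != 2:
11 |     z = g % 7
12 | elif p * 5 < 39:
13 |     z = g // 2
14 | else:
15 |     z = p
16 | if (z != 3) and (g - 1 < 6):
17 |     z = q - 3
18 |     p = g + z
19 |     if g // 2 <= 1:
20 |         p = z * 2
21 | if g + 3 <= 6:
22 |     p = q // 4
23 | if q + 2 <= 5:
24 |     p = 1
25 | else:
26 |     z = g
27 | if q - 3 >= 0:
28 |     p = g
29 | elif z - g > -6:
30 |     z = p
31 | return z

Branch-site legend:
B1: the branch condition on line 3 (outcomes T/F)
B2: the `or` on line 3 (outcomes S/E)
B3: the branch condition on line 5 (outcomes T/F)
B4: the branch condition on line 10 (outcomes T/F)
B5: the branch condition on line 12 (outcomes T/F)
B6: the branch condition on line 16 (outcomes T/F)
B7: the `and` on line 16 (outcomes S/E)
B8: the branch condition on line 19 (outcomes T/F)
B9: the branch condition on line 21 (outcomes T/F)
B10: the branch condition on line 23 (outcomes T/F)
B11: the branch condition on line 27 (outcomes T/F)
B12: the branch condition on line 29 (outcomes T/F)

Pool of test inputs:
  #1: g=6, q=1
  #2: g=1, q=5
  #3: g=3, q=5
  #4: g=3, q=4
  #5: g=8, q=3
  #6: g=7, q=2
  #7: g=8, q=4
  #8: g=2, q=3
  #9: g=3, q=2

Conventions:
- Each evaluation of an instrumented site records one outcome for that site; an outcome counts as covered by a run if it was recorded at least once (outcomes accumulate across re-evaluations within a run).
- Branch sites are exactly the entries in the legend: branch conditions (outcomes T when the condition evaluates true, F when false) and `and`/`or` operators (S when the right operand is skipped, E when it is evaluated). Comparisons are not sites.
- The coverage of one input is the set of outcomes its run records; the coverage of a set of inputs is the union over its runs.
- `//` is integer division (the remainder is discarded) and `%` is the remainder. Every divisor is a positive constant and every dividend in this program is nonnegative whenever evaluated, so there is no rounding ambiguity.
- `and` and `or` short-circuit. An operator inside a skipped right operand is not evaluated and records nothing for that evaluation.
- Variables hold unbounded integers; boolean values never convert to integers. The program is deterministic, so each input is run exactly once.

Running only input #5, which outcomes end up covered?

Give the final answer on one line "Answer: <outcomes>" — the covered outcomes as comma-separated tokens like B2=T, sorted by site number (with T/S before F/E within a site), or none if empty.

Event log for input #5 (g=8, q=3):
  B2->E, B1->T, B4->T, B7->E, B6->F, B9->F, B10->T, B11->T
distinct outcomes covered: B1=T, B2=E, B4=T, B6=F, B7=E, B9=F, B10=T, B11=T

Answer: B1=T, B2=E, B4=T, B6=F, B7=E, B9=F, B10=T, B11=T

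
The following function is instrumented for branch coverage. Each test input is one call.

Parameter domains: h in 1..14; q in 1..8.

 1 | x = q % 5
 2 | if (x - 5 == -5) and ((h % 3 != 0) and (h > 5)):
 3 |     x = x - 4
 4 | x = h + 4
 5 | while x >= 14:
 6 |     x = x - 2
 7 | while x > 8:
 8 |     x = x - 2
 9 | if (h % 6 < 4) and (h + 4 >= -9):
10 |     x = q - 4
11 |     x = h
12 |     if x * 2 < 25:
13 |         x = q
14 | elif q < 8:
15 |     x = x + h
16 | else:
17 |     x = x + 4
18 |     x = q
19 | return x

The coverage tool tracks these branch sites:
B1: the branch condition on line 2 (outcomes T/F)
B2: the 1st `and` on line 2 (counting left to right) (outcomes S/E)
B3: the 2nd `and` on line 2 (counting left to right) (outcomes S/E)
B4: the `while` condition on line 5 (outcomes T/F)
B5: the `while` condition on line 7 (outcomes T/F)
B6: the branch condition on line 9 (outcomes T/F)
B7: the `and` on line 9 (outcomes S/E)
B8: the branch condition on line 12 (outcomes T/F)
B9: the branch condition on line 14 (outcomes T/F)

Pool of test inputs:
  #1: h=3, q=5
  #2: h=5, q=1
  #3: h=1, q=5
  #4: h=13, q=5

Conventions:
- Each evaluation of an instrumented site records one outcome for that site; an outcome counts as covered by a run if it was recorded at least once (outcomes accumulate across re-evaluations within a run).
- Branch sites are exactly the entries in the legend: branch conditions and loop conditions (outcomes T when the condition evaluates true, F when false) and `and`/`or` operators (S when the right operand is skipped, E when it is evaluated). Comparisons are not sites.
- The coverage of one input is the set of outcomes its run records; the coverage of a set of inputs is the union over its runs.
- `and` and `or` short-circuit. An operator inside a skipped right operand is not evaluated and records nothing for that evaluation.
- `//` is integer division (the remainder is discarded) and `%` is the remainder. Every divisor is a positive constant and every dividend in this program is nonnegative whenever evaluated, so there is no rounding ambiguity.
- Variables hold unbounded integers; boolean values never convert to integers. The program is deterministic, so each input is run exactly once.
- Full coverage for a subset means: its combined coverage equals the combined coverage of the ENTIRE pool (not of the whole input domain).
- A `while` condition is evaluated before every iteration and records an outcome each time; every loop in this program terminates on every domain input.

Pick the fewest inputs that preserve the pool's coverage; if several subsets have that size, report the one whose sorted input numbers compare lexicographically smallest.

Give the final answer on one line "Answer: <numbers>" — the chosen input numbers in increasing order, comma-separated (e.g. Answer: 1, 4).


run #1 (h=3, q=5) runs B2->E, B3->S, B1->F, B4->F, B5->F, B7->E, B6->T, B8->T; records B1=F, B2=E, B3=S, B4=F, B5=F, B6=T, B7=E, B8=T
run #2 (h=5, q=1) runs B2->S, B1->F, B4->F, B5->T, B5->F, B7->S, B6->F, B9->T; records B1=F, B2=S, B4=F, B5=T, B5=F, B6=F, B7=S, B9=T
run #3 (h=1, q=5) runs B2->E, B3->E, B1->F, B4->F, B5->F, B7->E, B6->T, B8->T; records B1=F, B2=E, B3=E, B4=F, B5=F, B6=T, B7=E, B8=T
run #4 (h=13, q=5) runs B2->E, B3->E, B1->T, B4->T, B4->T, B4->F, B5->T, B5->T, B5->T, B5->F, B7->E, B6->T, B8->F; records B1=T, B2=E, B3=E, B4=T, B4=F, B5=T, B5=F, B6=T, B7=E, B8=F
the full pool covers 17 outcomes: B1=T, B1=F, B2=S, B2=E, B3=S, B3=E, B4=T, B4=F, B5=T, B5=F, B6=T, B6=F, B7=S, B7=E, B8=T, B8=F, B9=T
every size-1 subset falls short of the 17 outcomes (best: 10/17)
every size-2 subset falls short of the 17 outcomes (best: 15/17)
size 3: inputs {1, 2, 4} cover all 17 outcomes, and no lexicographically smaller subset of this size does
Answer: 1, 2, 4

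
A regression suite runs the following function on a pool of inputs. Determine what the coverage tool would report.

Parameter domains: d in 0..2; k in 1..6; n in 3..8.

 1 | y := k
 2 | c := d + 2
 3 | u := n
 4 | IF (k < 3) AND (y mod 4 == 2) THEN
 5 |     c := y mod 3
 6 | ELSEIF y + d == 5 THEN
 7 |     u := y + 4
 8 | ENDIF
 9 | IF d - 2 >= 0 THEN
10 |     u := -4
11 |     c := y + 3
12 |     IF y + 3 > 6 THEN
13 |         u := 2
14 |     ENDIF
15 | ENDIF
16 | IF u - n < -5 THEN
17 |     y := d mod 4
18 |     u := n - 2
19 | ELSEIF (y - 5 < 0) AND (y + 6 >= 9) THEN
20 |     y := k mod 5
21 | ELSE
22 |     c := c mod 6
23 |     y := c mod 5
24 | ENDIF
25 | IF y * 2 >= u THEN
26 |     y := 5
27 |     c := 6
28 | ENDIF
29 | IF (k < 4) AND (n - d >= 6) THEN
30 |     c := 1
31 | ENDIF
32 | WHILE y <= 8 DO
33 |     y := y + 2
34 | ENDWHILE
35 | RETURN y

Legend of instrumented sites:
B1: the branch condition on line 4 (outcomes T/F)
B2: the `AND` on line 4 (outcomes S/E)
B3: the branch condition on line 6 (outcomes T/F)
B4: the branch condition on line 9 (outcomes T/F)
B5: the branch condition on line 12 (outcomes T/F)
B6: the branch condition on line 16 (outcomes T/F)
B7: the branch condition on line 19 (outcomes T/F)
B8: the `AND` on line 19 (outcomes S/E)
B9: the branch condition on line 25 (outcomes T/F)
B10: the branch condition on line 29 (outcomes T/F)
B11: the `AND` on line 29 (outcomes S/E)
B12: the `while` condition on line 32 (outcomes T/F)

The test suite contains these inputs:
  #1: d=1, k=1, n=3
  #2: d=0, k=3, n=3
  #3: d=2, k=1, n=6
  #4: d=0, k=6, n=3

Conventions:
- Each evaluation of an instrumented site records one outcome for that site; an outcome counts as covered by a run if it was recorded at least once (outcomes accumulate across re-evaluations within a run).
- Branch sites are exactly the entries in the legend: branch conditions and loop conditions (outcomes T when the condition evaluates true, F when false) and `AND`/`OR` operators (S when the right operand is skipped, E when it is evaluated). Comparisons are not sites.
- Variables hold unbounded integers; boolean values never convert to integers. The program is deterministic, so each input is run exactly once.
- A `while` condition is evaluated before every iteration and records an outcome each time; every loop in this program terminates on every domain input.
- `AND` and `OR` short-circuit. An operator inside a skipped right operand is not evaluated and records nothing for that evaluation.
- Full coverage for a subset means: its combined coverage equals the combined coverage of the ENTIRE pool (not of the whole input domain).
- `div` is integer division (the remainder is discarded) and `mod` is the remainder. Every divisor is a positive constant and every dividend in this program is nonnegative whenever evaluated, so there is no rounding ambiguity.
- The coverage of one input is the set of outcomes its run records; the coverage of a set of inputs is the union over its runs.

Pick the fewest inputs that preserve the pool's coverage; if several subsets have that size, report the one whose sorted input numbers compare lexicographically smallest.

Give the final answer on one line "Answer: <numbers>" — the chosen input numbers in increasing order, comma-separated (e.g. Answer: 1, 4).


input #1 (d=1, k=1, n=3): covers B1=F, B2=E, B3=F, B4=F, B6=F, B7=F, B8=E, B9=T, B10=F, B11=E, B12=T, B12=F
input #2 (d=0, k=3, n=3): covers B1=F, B2=S, B3=F, B4=F, B6=F, B7=T, B8=E, B9=T, B10=F, B11=E, B12=T, B12=F
input #3 (d=2, k=1, n=6): covers B1=F, B2=E, B3=F, B4=T, B5=F, B6=T, B9=T, B10=F, B11=E, B12=T, B12=F
input #4 (d=0, k=6, n=3): covers B1=F, B2=S, B3=F, B4=F, B6=F, B7=F, B8=S, B9=T, B10=F, B11=S, B12=T, B12=F
together the pool reaches 19 outcomes: B1=F, B2=S, B2=E, B3=F, B4=T, B4=F, B5=F, B6=T, B6=F, B7=T, B7=F, B8=S, B8=E, B9=T, B10=F, B11=S, B11=E, B12=T, B12=F
size 1 is not enough: best union over all size-1 subsets is 12/19
size 2 is not enough: best union over all size-2 subsets is 17/19
at size 3, {2, 3, 4} reaches all 19 outcomes; every lexicographically earlier size-3 subset fails
Answer: 2, 3, 4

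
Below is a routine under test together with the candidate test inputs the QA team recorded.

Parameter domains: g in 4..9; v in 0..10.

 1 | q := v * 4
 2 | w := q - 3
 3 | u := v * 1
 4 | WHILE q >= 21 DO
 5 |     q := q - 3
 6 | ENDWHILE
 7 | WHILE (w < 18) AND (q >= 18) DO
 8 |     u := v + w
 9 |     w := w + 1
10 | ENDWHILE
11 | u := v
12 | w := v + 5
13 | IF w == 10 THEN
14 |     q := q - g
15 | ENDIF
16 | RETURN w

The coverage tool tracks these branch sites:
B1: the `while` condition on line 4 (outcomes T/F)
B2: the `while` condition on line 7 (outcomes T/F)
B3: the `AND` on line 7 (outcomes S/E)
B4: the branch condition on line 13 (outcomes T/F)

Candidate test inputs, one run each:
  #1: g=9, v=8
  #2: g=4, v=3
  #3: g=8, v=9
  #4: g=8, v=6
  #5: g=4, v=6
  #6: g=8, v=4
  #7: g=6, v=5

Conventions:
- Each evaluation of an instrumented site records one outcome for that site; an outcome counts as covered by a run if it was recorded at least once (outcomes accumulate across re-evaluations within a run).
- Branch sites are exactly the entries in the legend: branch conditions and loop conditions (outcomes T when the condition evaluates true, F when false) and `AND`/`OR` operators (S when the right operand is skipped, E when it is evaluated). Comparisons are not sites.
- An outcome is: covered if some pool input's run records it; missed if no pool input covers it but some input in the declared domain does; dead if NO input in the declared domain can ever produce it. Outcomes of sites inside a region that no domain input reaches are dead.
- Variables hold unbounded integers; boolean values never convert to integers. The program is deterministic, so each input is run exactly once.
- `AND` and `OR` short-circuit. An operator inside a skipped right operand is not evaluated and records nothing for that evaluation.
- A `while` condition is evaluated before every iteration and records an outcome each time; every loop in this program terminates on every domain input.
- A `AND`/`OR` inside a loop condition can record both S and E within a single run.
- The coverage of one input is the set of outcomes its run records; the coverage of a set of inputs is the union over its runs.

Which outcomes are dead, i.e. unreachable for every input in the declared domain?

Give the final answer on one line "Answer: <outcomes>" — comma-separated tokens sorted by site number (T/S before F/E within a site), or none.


running all 66 domain inputs and tallying outcomes:
  reachable outcomes have witnesses, e.g. B1=T (e.g. g=4, v=6), B1=F (e.g. g=4, v=0), B2=T (e.g. g=4, v=5), B2=F (e.g. g=4, v=0)
Answer: none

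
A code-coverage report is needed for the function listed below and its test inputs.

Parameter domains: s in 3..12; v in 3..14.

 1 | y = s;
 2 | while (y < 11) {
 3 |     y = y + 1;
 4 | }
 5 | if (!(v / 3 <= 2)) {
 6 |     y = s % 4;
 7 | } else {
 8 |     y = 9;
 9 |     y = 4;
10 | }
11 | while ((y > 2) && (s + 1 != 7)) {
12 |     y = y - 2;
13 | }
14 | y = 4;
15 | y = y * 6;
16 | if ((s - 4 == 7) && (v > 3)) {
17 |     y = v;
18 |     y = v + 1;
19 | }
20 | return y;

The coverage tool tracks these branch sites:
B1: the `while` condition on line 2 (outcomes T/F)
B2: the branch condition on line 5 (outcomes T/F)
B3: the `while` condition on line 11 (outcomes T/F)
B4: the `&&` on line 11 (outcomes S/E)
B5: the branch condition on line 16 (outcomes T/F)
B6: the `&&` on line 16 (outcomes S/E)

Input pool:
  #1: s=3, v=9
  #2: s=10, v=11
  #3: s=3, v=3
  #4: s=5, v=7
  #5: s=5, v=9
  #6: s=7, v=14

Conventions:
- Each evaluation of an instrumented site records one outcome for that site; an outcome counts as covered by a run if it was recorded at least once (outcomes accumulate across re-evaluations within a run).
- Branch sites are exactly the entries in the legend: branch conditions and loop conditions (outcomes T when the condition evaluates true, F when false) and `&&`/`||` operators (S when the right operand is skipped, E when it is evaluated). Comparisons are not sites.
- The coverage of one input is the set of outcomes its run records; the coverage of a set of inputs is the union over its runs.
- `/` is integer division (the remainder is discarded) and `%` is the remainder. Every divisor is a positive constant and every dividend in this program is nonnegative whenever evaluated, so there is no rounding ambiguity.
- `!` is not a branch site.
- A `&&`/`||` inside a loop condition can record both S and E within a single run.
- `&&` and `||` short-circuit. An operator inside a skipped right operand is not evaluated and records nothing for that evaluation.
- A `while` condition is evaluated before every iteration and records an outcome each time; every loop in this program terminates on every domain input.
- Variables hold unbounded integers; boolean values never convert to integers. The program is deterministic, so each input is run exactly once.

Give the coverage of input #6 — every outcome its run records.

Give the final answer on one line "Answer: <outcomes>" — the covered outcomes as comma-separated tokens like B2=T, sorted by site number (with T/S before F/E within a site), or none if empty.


Simulating input #6 (s=7, v=14) step by step:
  B1->T, B1->T, B1->T, B1->T, B1->F, B2->T, B4->E, B3->T, B4->S, B3->F
  B6->S, B5->F
as a set, this run covers: B1=T, B1=F, B2=T, B3=T, B3=F, B4=S, B4=E, B5=F, B6=S
Answer: B1=T, B1=F, B2=T, B3=T, B3=F, B4=S, B4=E, B5=F, B6=S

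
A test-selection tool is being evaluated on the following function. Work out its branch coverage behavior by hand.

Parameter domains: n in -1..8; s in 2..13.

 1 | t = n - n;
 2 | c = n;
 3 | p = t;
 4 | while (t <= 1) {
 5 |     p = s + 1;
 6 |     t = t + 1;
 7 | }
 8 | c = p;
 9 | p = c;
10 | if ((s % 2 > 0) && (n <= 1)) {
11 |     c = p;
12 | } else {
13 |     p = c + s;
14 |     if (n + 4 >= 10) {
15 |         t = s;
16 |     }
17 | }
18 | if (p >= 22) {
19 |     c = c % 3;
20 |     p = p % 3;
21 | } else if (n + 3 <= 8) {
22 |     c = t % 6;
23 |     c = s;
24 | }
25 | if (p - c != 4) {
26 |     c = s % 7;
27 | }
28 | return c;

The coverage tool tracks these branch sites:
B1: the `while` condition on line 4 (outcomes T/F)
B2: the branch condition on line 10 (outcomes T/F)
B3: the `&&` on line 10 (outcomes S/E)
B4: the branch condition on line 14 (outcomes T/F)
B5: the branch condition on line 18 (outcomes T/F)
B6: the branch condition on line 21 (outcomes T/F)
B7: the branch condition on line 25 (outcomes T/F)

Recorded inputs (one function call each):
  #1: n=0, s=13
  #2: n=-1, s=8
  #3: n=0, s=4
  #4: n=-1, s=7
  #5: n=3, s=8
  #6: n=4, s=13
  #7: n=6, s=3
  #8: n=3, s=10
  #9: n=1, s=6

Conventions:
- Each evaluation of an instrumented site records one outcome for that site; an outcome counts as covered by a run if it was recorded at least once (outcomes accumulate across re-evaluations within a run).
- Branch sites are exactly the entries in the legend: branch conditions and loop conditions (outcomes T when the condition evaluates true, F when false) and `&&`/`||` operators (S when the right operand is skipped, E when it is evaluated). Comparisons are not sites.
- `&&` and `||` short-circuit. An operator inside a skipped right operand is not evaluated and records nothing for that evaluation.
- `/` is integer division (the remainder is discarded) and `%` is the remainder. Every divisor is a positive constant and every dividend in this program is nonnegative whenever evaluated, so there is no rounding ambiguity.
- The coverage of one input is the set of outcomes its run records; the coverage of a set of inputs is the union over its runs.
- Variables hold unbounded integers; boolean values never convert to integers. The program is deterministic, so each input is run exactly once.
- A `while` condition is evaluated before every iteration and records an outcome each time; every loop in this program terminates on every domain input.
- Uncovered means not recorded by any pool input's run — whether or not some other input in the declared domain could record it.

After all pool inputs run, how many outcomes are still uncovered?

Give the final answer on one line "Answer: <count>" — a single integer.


input #1 (n=0, s=13): events B1->T, B1->T, B1->F, B3->E, B2->T, B5->F, B6->T, B7->T; covers B1=T, B1=F, B2=T, B3=E, B5=F, B6=T, B7=T
input #2 (n=-1, s=8): events B1->T, B1->T, B1->F, B3->S, B2->F, B4->F, B5->F, B6->T, B7->T; covers B1=T, B1=F, B2=F, B3=S, B4=F, B5=F, B6=T, B7=T
input #3 (n=0, s=4): events B1->T, B1->T, B1->F, B3->S, B2->F, B4->F, B5->F, B6->T, B7->T; covers B1=T, B1=F, B2=F, B3=S, B4=F, B5=F, B6=T, B7=T
input #4 (n=-1, s=7): events B1->T, B1->T, B1->F, B3->E, B2->T, B5->F, B6->T, B7->T; covers B1=T, B1=F, B2=T, B3=E, B5=F, B6=T, B7=T
input #5 (n=3, s=8): events B1->T, B1->T, B1->F, B3->S, B2->F, B4->F, B5->F, B6->T, B7->T; covers B1=T, B1=F, B2=F, B3=S, B4=F, B5=F, B6=T, B7=T
input #6 (n=4, s=13): events B1->T, B1->T, B1->F, B3->E, B2->F, B4->F, B5->T, B7->T; covers B1=T, B1=F, B2=F, B3=E, B4=F, B5=T, B7=T
input #7 (n=6, s=3): events B1->T, B1->T, B1->F, B3->E, B2->F, B4->T, B5->F, B6->F, B7->T; covers B1=T, B1=F, B2=F, B3=E, B4=T, B5=F, B6=F, B7=T
input #8 (n=3, s=10): events B1->T, B1->T, B1->F, B3->S, B2->F, B4->F, B5->F, B6->T, B7->T; covers B1=T, B1=F, B2=F, B3=S, B4=F, B5=F, B6=T, B7=T
input #9 (n=1, s=6): events B1->T, B1->T, B1->F, B3->S, B2->F, B4->F, B5->F, B6->T, B7->T; covers B1=T, B1=F, B2=F, B3=S, B4=F, B5=F, B6=T, B7=T
union over the pool: B1=T, B1=F, B2=T, B2=F, B3=S, B3=E, B4=T, B4=F, B5=T, B5=F, B6=T, B6=F, B7=T
uncovered (1 of 14): B7=F
Answer: 1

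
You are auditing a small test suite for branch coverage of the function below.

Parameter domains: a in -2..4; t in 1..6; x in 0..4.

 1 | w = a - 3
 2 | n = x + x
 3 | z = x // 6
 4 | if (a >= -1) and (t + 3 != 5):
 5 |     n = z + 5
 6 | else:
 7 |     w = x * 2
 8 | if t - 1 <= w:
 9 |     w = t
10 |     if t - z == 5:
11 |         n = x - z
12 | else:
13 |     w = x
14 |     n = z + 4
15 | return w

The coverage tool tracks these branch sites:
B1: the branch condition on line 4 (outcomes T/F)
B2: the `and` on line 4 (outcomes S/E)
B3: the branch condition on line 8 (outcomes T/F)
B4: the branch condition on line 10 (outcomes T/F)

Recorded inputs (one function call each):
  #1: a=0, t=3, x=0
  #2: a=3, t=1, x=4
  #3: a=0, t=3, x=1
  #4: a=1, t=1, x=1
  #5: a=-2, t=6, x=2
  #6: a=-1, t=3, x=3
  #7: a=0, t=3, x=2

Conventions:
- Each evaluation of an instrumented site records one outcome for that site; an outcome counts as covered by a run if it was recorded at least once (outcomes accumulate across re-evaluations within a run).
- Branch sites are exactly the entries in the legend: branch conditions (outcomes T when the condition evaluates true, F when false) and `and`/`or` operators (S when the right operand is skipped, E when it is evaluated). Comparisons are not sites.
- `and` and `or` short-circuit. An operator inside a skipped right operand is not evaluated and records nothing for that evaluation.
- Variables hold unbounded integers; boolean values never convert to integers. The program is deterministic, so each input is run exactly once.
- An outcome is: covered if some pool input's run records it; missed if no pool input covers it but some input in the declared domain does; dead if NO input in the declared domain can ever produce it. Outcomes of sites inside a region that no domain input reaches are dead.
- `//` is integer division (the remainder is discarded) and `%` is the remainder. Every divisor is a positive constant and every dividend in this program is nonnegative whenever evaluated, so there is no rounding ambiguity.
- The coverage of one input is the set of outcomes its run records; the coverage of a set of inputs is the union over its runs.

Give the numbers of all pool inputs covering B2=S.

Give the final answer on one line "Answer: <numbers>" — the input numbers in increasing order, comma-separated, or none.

input #1 (a=0, t=3, x=0): does not record B2=S
input #2 (a=3, t=1, x=4): does not record B2=S
input #3 (a=0, t=3, x=1): does not record B2=S
input #4 (a=1, t=1, x=1): does not record B2=S
input #5 (a=-2, t=6, x=2): records B2=S
input #6 (a=-1, t=3, x=3): does not record B2=S
input #7 (a=0, t=3, x=2): does not record B2=S

Answer: 5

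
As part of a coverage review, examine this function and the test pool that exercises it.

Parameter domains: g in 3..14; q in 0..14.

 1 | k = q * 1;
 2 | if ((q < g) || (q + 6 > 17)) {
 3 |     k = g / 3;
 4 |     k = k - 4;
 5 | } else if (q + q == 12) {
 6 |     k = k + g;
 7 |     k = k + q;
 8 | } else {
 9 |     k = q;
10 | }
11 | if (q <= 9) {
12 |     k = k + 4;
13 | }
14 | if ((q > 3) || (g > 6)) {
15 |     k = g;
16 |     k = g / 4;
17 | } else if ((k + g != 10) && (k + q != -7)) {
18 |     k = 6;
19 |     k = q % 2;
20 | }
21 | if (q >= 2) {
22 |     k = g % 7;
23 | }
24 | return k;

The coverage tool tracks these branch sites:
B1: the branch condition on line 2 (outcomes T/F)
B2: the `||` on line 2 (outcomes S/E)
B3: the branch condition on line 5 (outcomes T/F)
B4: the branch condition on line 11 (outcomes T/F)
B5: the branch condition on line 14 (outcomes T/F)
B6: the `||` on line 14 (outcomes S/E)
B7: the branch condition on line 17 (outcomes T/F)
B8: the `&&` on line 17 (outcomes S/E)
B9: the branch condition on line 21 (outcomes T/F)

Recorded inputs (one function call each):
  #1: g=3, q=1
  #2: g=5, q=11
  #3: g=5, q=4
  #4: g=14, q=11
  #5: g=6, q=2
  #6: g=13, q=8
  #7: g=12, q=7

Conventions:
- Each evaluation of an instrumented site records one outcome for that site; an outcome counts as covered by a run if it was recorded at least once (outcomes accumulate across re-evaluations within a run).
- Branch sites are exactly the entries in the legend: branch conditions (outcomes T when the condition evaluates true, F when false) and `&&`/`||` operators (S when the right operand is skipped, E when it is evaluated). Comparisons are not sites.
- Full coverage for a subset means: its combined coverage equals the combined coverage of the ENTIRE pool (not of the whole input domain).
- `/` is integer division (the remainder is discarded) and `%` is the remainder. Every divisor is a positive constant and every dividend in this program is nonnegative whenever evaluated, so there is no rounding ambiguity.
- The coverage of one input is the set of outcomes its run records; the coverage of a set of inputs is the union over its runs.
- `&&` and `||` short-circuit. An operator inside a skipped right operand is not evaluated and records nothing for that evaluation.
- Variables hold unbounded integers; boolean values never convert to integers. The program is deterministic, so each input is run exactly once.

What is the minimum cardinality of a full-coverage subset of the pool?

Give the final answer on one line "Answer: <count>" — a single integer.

input #1, g=3, q=1: outcomes B1=T, B2=S, B4=T, B5=F, B6=E, B7=T, B8=E, B9=F
input #2, g=5, q=11: outcomes B1=F, B2=E, B3=F, B4=F, B5=T, B6=S, B9=T
input #3, g=5, q=4: outcomes B1=T, B2=S, B4=T, B5=T, B6=S, B9=T
input #4, g=14, q=11: outcomes B1=T, B2=S, B4=F, B5=T, B6=S, B9=T
input #5, g=6, q=2: outcomes B1=T, B2=S, B4=T, B5=F, B6=E, B7=T, B8=E, B9=T
input #6, g=13, q=8: outcomes B1=T, B2=S, B4=T, B5=T, B6=S, B9=T
input #7, g=12, q=7: outcomes B1=T, B2=S, B4=T, B5=T, B6=S, B9=T
together the pool reaches 15 outcomes: B1=T, B1=F, B2=S, B2=E, B3=F, B4=T, B4=F, B5=T, B5=F, B6=S, B6=E, B7=T, B8=E, B9=T, B9=F
every size-1 subset falls short of the 15 outcomes (best: 8/15)
at size 2, {1, 2} reaches all 15 outcomes; every lexicographically earlier size-2 subset fails

Answer: 2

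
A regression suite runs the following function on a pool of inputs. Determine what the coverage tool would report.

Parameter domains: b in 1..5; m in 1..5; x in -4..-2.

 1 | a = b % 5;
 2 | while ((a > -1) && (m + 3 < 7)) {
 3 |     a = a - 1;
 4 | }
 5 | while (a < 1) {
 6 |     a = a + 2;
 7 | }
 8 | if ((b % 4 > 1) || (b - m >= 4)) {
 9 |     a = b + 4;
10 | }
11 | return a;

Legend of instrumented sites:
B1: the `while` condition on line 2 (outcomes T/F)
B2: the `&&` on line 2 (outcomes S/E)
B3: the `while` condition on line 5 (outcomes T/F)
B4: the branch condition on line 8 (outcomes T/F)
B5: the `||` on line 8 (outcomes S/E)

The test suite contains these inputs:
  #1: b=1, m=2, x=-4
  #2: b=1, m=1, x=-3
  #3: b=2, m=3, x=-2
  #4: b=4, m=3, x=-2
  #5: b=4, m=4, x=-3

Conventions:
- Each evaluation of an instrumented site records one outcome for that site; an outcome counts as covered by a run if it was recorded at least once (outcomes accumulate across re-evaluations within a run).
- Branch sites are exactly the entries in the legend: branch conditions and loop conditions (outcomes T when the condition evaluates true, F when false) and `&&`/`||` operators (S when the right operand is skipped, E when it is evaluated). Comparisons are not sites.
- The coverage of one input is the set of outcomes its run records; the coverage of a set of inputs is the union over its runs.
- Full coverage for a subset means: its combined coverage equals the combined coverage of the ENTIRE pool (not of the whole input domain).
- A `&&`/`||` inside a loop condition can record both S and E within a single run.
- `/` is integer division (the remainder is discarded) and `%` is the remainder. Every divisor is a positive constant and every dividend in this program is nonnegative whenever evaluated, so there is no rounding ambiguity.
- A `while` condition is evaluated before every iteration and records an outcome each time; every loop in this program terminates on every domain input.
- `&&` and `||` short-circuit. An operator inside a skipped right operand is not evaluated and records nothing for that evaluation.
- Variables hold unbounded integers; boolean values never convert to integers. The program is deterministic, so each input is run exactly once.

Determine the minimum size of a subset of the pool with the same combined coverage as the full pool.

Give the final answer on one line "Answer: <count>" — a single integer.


run #1 (b=1, m=2, x=-4) runs B2->E, B1->T, B2->E, B1->T, B2->S, B1->F, B3->T, B3->F, B5->E, B4->F; records B1=T, B1=F, B2=S, B2=E, B3=T, B3=F, B4=F, B5=E
run #2 (b=1, m=1, x=-3) runs B2->E, B1->T, B2->E, B1->T, B2->S, B1->F, B3->T, B3->F, B5->E, B4->F; records B1=T, B1=F, B2=S, B2=E, B3=T, B3=F, B4=F, B5=E
run #3 (b=2, m=3, x=-2) runs B2->E, B1->T, B2->E, B1->T, B2->E, B1->T, B2->S, B1->F, B3->T, B3->F, B5->S, B4->T; records B1=T, B1=F, B2=S, B2=E, B3=T, B3=F, B4=T, B5=S
run #4 (b=4, m=3, x=-2) runs B2->E, B1->T, B2->E, B1->T, B2->E, B1->T, B2->E, B1->T, B2->E, B1->T, B2->S, B1->F, B3->T, B3->F, ...; records B1=T, B1=F, B2=S, B2=E, B3=T, B3=F, B4=F, B5=E
run #5 (b=4, m=4, x=-3) runs B2->E, B1->F, B3->F, B5->E, B4->F; records B1=F, B2=E, B3=F, B4=F, B5=E
together the pool reaches 10 outcomes: B1=T, B1=F, B2=S, B2=E, B3=T, B3=F, B4=T, B4=F, B5=S, B5=E
checked all size-1 subsets: none covers 10 outcomes (max 8/10)
inputs {1, 3} (size 2) cover everything; no size-2 subset with a lexicographically smaller index list covers all 10
Answer: 2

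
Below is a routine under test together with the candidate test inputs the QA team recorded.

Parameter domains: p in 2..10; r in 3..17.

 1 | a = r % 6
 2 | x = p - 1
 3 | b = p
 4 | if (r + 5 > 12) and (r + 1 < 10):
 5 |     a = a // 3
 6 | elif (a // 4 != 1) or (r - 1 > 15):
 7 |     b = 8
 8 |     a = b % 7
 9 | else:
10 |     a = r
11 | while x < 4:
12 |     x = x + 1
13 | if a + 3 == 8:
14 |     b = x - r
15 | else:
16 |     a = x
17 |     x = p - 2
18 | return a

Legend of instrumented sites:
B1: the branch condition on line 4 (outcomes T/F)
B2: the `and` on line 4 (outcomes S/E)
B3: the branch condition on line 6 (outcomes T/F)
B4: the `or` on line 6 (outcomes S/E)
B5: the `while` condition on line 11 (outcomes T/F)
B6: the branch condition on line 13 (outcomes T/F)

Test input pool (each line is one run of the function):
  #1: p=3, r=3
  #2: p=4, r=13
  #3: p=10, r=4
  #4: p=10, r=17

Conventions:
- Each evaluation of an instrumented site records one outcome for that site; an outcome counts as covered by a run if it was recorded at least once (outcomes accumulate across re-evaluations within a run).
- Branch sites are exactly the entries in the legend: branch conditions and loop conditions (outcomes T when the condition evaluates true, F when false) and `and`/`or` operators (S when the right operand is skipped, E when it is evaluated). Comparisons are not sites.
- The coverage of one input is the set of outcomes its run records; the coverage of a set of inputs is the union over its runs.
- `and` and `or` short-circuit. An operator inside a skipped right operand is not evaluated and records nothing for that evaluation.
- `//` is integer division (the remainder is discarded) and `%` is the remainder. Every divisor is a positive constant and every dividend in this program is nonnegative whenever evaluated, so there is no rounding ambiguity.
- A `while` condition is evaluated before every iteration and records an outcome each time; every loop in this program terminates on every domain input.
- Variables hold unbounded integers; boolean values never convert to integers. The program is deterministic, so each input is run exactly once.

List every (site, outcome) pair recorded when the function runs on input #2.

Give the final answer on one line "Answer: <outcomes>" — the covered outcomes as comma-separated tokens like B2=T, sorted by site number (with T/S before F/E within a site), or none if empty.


Running input #2 (p=4, r=13), event by event:
  B2->E, B1->F, B4->S, B3->T, B5->T, B5->F, B6->F
collecting distinct outcomes: B1=F, B2=E, B3=T, B4=S, B5=T, B5=F, B6=F
Answer: B1=F, B2=E, B3=T, B4=S, B5=T, B5=F, B6=F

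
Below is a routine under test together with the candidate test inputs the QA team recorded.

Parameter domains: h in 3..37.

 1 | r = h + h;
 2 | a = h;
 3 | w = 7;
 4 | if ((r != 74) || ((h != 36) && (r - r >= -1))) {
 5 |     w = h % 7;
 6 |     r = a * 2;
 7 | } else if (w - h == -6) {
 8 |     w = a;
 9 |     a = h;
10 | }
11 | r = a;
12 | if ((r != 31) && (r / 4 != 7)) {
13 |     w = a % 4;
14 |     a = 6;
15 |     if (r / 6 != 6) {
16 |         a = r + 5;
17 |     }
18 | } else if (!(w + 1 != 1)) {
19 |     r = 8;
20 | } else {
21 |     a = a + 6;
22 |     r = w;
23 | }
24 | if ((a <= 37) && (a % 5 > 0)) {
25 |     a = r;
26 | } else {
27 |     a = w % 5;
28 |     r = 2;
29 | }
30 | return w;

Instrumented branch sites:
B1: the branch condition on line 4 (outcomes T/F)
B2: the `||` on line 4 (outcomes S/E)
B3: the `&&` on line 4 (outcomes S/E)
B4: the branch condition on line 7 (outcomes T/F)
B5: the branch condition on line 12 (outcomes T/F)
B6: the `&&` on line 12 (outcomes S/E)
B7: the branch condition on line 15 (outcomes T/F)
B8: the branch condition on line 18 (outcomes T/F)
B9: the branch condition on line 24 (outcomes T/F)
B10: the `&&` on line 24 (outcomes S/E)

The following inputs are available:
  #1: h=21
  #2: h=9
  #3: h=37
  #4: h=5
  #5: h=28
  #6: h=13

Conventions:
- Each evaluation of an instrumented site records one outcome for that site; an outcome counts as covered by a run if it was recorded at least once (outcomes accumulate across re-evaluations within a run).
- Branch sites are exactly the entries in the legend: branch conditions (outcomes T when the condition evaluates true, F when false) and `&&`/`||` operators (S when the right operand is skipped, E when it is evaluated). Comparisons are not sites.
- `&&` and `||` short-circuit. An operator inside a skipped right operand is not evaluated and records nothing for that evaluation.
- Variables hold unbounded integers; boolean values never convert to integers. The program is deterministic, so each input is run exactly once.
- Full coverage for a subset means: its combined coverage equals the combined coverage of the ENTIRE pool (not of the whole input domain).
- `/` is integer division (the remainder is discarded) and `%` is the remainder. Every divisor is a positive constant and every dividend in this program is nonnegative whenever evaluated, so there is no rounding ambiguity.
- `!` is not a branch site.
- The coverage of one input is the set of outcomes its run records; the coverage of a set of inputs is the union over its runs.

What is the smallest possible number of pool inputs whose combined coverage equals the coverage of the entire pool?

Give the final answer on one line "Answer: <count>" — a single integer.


#1 (h=21) -> covered: B1=T, B2=S, B5=T, B6=E, B7=T, B9=T, B10=E
#2 (h=9) -> covered: B1=T, B2=S, B5=T, B6=E, B7=T, B9=T, B10=E
#3 (h=37) -> covered: B1=T, B2=E, B3=E, B5=T, B6=E, B7=F, B9=T, B10=E
#4 (h=5) -> covered: B1=T, B2=S, B5=T, B6=E, B7=T, B9=F, B10=E
#5 (h=28) -> covered: B1=T, B2=S, B5=F, B6=E, B8=T, B9=T, B10=E
#6 (h=13) -> covered: B1=T, B2=S, B5=T, B6=E, B7=T, B9=T, B10=E
union over all inputs: B1=T, B2=S, B2=E, B3=E, B5=T, B5=F, B6=E, B7=T, B7=F, B8=T, B9=T, B9=F, B10=E (13 outcomes)
no size-1 subset reaches all 13 outcomes (best union: 8/13)
no size-2 subset reaches all 13 outcomes (best union: 11/13)
size 3: inputs {3, 4, 5} cover all 13 outcomes, and no lexicographically smaller subset of this size does
Answer: 3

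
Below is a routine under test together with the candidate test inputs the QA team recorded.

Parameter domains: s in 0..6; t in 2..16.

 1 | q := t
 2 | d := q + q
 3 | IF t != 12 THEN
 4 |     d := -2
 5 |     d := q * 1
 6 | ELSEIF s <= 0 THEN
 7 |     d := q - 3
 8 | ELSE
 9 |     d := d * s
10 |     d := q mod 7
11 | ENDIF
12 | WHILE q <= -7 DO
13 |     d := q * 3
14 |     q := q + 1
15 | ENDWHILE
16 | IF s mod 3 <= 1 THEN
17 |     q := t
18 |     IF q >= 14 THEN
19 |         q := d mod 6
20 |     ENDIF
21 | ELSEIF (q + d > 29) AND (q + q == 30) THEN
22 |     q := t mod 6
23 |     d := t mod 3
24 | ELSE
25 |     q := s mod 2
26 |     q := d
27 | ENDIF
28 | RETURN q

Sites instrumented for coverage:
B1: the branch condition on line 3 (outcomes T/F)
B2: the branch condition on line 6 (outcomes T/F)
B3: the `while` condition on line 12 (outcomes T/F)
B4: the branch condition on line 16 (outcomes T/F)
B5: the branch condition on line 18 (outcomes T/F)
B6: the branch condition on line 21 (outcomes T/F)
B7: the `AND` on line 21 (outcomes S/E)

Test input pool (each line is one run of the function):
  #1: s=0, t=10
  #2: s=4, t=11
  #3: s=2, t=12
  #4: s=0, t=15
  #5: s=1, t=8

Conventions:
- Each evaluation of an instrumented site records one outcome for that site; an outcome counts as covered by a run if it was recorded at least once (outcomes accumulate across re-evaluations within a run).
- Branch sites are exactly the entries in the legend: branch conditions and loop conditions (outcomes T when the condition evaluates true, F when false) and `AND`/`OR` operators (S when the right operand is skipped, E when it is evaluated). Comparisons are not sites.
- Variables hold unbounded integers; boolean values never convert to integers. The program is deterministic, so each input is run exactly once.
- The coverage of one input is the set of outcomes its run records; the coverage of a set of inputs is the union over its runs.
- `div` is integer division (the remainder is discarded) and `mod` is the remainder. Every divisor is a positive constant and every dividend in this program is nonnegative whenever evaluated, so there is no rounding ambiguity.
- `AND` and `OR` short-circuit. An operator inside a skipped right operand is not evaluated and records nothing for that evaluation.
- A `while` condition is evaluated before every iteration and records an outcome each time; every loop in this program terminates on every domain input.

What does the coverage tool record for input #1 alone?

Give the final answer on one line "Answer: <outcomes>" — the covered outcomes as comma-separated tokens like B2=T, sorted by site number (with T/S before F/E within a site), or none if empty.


Running input #1 (s=0, t=10), event by event:
  B1->T, B3->F, B4->T, B5->F
distinct outcomes covered: B1=T, B3=F, B4=T, B5=F
Answer: B1=T, B3=F, B4=T, B5=F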